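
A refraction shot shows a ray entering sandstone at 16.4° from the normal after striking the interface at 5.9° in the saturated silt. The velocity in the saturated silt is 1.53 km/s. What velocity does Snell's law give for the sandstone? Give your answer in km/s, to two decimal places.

4.20 km/s

Snell's law: sin 5.9°/V₁ = sin 16.4°/V₂.
V₂ = V₁·sin 16.4°/sin 5.9° = 1.53 × 2.7467 = 4.20 km/s.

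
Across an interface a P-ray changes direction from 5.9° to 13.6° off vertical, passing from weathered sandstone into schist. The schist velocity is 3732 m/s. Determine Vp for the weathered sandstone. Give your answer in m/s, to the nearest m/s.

Snell's law: sin 5.9°/V₁ = sin 13.6°/V₂.
V₁ = V₂·sin 5.9°/sin 13.6° = 3732 × 0.4372 = 1631.45 m/s.

1631 m/s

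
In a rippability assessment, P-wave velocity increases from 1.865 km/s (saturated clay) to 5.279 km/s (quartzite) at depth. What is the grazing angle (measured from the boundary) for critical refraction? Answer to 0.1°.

Critical incidence: sin θ_c = V₁/V₂ = 1.865/5.279 = 0.3533.
θ_c = arcsin 0.3533 = 20.69°.
Measured from the interface: 90° − 20.69° = 69.31°.

69.3°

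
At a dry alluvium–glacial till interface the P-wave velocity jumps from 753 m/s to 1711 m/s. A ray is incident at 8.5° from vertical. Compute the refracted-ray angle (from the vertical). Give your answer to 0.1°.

19.6°

Snell's law: sin θ₂ = (V₂/V₁)·sin θ₁ = (1711/753)·sin 8.5° = 0.3359.
θ₂ = sin⁻¹(0.3359) = 19.62° (from vertical).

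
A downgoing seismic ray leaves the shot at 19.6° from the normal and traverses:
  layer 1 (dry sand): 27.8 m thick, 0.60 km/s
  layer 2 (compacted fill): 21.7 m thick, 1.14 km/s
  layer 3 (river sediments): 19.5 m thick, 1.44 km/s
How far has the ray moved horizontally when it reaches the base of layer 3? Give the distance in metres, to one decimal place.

Ray parameter p = sin 19.6° / 0.60 km/s = 5.5909e-01 s/km.
Layer 1: θ = 19.60°; offset = 27.8·tan 19.60° = 9.899 m.
Layer 2: sin θ = p·1.14 = 0.6374 → θ = 39.60°; offset = 21.7·tan 39.60° = 17.949 m.
Layer 3: sin θ = p·1.44 = 0.8051 → θ = 53.62°; offset = 19.5·tan 53.62° = 26.467 m.
Total horizontal offset = 54.315 m.

54.3 m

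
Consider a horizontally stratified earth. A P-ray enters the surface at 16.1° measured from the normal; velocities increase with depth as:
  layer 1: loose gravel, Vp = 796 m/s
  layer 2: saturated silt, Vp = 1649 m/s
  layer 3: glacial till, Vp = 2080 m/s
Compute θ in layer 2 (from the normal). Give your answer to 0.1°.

35.1°

Ray parameter p = sin 16.1° / 796 = 3.4839e-04 s/m.
sin θ_2 = p·V_2 = 3.4839e-04 × 1649 = 0.5745.
θ_2 = arcsin 0.5745 = 35.06°.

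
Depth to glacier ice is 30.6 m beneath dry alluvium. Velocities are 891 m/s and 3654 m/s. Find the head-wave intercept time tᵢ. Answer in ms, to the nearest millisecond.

tᵢ = 2h·√(V₂²−V₁²)/(V₁V₂).
√(V₂²−V₁²) = √(3654²−891²) = 3543.7 m/s.
tᵢ = 2·30.6·3543.7/(891·3654) = 0.06661 s.

67 ms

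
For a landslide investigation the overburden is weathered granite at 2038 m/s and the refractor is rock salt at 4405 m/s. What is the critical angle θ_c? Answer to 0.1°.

At critical incidence the refracted ray runs along the interface (θ₂ = 90°), so sin θ_c = V₁/V₂.
θ_c = arcsin(2038/4405) = arcsin 0.4627 = 27.56°.

27.6°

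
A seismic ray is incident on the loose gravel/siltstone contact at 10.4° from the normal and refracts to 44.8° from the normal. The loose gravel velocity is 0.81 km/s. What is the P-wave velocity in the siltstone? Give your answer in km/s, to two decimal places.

3.16 km/s

sin 10.4° = 0.1805; sin 44.8° = 0.7046.
V₂ = V₁·(sin θ₂/sin θ₁) = 0.81·(0.7046/0.1805) = 3.16 km/s.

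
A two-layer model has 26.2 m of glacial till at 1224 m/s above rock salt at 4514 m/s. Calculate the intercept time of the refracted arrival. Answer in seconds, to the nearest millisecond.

0.041 s

tᵢ = 2h·√(V₂²−V₁²)/(V₁V₂).
√(V₂²−V₁²) = √(4514²−1224²) = 4344.9 m/s.
tᵢ = 2·26.2·4344.9/(1224·4514) = 0.04121 s.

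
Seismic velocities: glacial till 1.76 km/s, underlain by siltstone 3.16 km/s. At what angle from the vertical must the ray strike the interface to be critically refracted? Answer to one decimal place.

33.8°

At critical incidence the refracted ray runs along the interface (θ₂ = 90°), so sin θ_c = V₁/V₂.
θ_c = arcsin(1.76/3.16) = arcsin 0.5570 = 33.85°.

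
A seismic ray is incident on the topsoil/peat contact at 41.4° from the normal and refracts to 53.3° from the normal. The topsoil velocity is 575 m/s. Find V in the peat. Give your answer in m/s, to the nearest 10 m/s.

sin 41.4° = 0.6613; sin 53.3° = 0.8018.
V₂ = V₁·(sin θ₂/sin θ₁) = 575·(0.8018/0.6613) = 697.13 m/s.

700 m/s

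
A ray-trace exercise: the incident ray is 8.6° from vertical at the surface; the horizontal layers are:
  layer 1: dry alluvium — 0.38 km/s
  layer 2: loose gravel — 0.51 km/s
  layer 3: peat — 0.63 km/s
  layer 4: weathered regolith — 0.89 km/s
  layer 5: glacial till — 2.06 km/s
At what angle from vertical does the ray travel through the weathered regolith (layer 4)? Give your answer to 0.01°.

Ray parameter p = sin 8.6° / 0.38 = 3.9351e-01 s/km.
sin θ_4 = p·V_4 = 3.9351e-01 × 0.89 = 0.3502.
θ_4 = arcsin 0.3502 = 20.50°.

20.50°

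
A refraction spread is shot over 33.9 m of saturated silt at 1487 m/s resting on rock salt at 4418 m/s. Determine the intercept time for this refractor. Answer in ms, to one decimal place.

tᵢ = 2h·√(V₂²−V₁²)/(V₁V₂).
√(V₂²−V₁²) = √(4418²−1487²) = 4160.2 m/s.
tᵢ = 2·33.9·4160.2/(1487·4418) = 0.04293 s.

42.9 ms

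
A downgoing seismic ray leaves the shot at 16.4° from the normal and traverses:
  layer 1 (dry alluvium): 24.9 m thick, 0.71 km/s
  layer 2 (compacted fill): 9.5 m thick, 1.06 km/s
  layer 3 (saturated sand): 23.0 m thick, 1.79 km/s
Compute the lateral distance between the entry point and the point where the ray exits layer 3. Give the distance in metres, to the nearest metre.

Apply Snell's law at each interface; in layer i the horizontal offset is hᵢ·tan θᵢ.
Layer 1: θ = 16.40°; offset = 24.9·tan 16.40° = 7.328 m.
Layer 2: sin θ = 1.06·sin 16.4°/0.71 = 0.4215, θ = 24.93°; offset = 9.5·tan 24.93° = 4.416 m.
Layer 3: sin θ = 1.79·sin 16.4°/0.71 = 0.7118, θ = 45.38°; offset = 23.0·tan 45.38° = 23.310 m.
Σ offsets = 35.054 m.

35 m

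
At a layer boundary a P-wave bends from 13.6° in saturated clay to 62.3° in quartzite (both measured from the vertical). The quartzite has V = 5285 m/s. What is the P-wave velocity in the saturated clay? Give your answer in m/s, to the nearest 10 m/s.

Snell's law: sin 13.6°/V₁ = sin 62.3°/V₂.
V₁ = V₂·sin 13.6°/sin 62.3° = 5285 × 0.2656 = 1403.59 m/s.

1400 m/s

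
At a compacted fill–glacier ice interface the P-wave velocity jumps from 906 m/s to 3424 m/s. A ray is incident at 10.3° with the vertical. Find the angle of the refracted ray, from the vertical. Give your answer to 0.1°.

sin θ₁/V₁ = sin θ₂/V₂ ⇒ sin θ₂ = 3424·sin 10.3°/906 = 3424·0.1788/906 = 0.6757.
θ₂ = sin⁻¹(0.6757) = 42.51° (from vertical).

42.5°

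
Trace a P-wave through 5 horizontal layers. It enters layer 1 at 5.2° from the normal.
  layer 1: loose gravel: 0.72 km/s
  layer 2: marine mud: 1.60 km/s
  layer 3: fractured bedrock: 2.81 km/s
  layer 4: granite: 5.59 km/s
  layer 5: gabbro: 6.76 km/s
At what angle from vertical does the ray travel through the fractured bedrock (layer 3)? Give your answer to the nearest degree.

Ray parameter p = sin 5.2° / 0.72 = 1.2588e-01 s/km.
sin θ_3 = p·V_3 = 1.2588e-01 × 2.81 = 0.3537.
θ_3 = 20.71° from the vertical.

21°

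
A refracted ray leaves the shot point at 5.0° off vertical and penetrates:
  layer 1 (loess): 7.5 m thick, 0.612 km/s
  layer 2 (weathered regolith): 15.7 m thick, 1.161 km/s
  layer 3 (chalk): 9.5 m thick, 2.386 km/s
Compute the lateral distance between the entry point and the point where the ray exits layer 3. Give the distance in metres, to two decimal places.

6.72 m

Ray parameter p = sin 5.0° / 0.612 km/s = 1.4241e-01 s/km.
Layer 1: θ = 5.00°; offset = 7.5·tan 5.00° = 0.6562 m.
Layer 2: sin θ = p·1.161 = 0.1653 → θ = 9.52°; offset = 15.7·tan 9.52° = 2.6321 m.
Layer 3: sin θ = p·2.386 = 0.3398 → θ = 19.86°; offset = 9.5·tan 19.86° = 3.4323 m.
Summing the layer offsets gives 6.7205 m.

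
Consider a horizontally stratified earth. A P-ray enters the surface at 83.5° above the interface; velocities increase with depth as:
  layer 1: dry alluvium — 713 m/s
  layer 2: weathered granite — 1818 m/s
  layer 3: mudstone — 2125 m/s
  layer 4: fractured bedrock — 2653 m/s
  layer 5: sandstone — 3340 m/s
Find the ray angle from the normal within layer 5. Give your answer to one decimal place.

From the normal: θ₁ = 90° − 83.5° = 6.5°.
Snell's law across each interface conserves sin θ / V, so sin θ_5 = V_5·sin θ₁/V₁.
sin θ_5 = 3340 × sin 6.5° / 713 = 0.5303.
θ_5 = 32.03° from the vertical.

32.0°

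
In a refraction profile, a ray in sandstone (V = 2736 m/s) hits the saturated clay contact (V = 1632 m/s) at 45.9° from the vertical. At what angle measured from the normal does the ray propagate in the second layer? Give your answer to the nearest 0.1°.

25.4°

Snell's law: sin θ₂ = (V₂/V₁)·sin θ₁ = (1632/2736)·sin 45.9° = 0.4284.
θ₂ = sin⁻¹(0.4284) = 25.36° (from vertical).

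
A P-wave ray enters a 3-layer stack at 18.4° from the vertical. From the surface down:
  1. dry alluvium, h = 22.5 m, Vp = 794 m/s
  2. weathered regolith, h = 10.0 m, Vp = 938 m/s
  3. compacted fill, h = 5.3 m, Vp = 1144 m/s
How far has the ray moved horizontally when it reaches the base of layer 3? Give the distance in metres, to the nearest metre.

Apply Snell's law at each interface; in layer i the horizontal offset is hᵢ·tan θᵢ.
Layer 1: θ = 18.40°; offset = 22.5·tan 18.40° = 7.485 m.
Layer 2: sin θ = 938·sin 18.4°/794 = 0.3729, θ = 21.89°; offset = 10.0·tan 21.89° = 4.019 m.
Layer 3: sin θ = 1144·sin 18.4°/794 = 0.4548, θ = 27.05°; offset = 5.3·tan 27.05° = 2.706 m.
Total horizontal offset = 14.210 m.

14 m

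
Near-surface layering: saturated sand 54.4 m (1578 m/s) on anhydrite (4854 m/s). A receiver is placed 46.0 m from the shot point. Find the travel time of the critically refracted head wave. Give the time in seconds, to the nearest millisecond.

θ_c = arcsin(V₁/V₂) = arcsin(1578/4854) = 18.97°, cos θ_c = 0.9457.
Intercept time tᵢ = 2h cos θ_c / V₁ = 2·54.4·0.9457/1578 = 0.06520 s.
t = x/V₂ + tᵢ = 46.0/4854 + 0.06520 = 0.07468 s.

0.075 s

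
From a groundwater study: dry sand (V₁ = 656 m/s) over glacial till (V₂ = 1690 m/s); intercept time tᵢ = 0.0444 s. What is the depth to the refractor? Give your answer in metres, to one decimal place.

h = tᵢ·V₁·V₂ / (2·√(V₂²−V₁²)).
√(V₂²−V₁²) = √(1690² − 656²) = 1557.5 m/s.
h = 0.0444 s × 656 × 1690 / (2 × 1557.5) = 15.80 m.

15.8 m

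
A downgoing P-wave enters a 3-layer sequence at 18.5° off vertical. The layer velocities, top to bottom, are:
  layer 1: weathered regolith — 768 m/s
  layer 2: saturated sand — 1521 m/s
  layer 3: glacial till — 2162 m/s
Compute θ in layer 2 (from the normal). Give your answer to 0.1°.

38.9°

Snell's law across each interface conserves sin θ / V, so sin θ_2 = V_2·sin θ₁/V₁.
sin θ_2 = 1521 × sin 18.5° / 768 = 0.6284.
θ_2 = arcsin 0.6284 = 38.93°.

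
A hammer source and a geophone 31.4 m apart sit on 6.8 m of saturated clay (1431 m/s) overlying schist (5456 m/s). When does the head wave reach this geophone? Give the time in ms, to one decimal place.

14.9 ms

θ_c = arcsin(V₁/V₂) = arcsin(1431/5456) = 15.21°, cos θ_c = 0.9650.
Intercept time tᵢ = 2h cos θ_c / V₁ = 2·6.8·0.9650/1431 = 0.00917 s.
t = x/V₂ + tᵢ = 31.4/5456 + 0.00917 = 0.01493 s.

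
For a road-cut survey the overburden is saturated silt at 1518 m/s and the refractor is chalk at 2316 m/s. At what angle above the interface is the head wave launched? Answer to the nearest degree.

Critical incidence: sin θ_c = V₁/V₂ = 1518/2316 = 0.6554.
θ_c = arcsin 0.6554 = 40.95°.
Measured from the interface: 90° − 40.95° = 49.05°.

49°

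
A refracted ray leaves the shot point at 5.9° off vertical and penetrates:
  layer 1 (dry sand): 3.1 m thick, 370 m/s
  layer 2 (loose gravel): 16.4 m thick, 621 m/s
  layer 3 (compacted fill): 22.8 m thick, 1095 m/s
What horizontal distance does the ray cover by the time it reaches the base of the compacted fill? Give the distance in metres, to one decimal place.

Apply Snell's law at each interface; in layer i the horizontal offset is hᵢ·tan θᵢ.
Layer 1: θ = 5.90°; offset = 3.1·tan 5.90° = 0.320 m.
Layer 2: sin θ = 621·sin 5.9°/370 = 0.1725, θ = 9.93°; offset = 16.4·tan 9.93° = 2.872 m.
Layer 3: sin θ = 1095·sin 5.9°/370 = 0.3042, θ = 17.71°; offset = 22.8·tan 17.71° = 7.281 m.
Total horizontal offset = 10.474 m.

10.5 m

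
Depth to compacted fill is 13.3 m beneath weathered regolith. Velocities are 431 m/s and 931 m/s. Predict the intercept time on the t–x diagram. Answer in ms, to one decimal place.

54.7 ms

tᵢ = 2h·√(V₂²−V₁²)/(V₁V₂).
√(V₂²−V₁²) = √(931²−431²) = 825.2 m/s.
tᵢ = 2·13.3·825.2/(431·931) = 0.05471 s.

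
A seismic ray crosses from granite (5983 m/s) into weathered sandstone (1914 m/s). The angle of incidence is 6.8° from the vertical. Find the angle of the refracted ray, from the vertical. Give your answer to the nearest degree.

2°

sin θ₁/V₁ = sin θ₂/V₂ ⇒ sin θ₂ = 1914·sin 6.8°/5983 = 1914·0.1184/5983 = 0.0379.
θ₂ = sin⁻¹(0.0379) = 2.17° (from vertical).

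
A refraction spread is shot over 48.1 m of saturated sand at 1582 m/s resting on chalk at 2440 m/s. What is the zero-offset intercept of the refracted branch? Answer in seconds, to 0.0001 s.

0.0463 s

θ_c = arcsin(V₁/V₂) = arcsin(1582/2440) = 40.42°; cos θ_c = 0.7613.
tᵢ = 2h·cos θ_c / V₁ = 2·48.1·0.7613 / 1582 = 0.04630 s.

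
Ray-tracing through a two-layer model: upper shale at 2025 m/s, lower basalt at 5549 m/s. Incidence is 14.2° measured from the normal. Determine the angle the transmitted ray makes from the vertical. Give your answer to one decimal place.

sin θ₁/V₁ = sin θ₂/V₂ ⇒ sin θ₂ = 5549·sin 14.2°/2025 = 5549·0.2453/2025 = 0.6722.
θ₂ = arcsin 0.6722 = 42.24° from the normal.

42.2°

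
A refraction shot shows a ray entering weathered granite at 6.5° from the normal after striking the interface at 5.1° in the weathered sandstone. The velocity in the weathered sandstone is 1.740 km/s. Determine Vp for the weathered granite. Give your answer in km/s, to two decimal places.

sin 5.1° = 0.0889; sin 6.5° = 0.1132.
V₂ = V₁·(sin θ₂/sin θ₁) = 1.740·(0.1132/0.0889) = 2.22 km/s.

2.22 km/s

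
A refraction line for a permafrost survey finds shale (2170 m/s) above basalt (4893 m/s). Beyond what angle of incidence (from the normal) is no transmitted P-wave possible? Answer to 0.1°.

Critical incidence: sin θ_c = V₁/V₂ = 2170/4893 = 0.4435.
θ_c = arcsin 0.4435 = 26.33°.

26.3°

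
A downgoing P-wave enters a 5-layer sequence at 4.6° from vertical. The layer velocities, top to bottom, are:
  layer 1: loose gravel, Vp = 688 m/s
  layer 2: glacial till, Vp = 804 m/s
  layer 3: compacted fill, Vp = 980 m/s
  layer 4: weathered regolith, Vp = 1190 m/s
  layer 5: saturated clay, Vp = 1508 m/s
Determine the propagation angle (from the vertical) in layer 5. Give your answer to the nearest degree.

Ray parameter p = sin 4.6° / 688 = 1.1657e-04 s/m.
sin θ_5 = p·V_5 = 1.1657e-04 × 1508 = 0.1758.
θ_5 = arcsin 0.1758 = 10.12°.

10°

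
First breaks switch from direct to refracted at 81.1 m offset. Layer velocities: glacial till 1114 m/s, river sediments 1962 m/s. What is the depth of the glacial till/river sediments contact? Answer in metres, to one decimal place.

h = (x_cross/2)·√((V₂−V₁)/(V₂+V₁)).
(V₂−V₁)/(V₂+V₁) = (1962−1114)/(1962+1114) = 0.2757; √ = 0.5251.
h = (81.1/2)·0.5251 = 21.29 m.

21.3 m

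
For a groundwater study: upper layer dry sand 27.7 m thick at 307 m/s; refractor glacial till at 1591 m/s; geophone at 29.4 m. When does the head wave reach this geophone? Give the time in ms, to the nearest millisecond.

t = x/V₂ + 2h·√(V₂²−V₁²)/(V₁V₂).
√(V₂²−V₁²) = √(1591²−307²) = 1561.1 m/s; delay term = 2·27.7·1561.1/(307·1591) = 0.17706 s.
t = 29.4/1591 + 0.17706 = 0.19554 s.

196 ms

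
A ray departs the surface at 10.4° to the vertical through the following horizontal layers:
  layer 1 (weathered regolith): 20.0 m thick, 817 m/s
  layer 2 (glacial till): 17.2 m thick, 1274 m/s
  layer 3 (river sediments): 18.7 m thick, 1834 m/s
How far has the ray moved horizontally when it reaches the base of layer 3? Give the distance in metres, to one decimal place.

Apply Snell's law at each interface; in layer i the horizontal offset is hᵢ·tan θᵢ.
Layer 1: θ = 10.40°; offset = 20.0·tan 10.40° = 3.671 m.
Layer 2: sin θ = 1274·sin 10.4°/817 = 0.2815, θ = 16.35°; offset = 17.2·tan 16.35° = 5.046 m.
Layer 3: sin θ = 1834·sin 10.4°/817 = 0.4052, θ = 23.91°; offset = 18.7·tan 23.91° = 8.289 m.
Summing the layer offsets gives 17.005 m.

17.0 m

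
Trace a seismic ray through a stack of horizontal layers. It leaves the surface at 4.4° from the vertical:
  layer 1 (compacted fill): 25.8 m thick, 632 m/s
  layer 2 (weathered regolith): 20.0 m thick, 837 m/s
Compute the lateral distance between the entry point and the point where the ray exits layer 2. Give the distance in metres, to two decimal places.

4.03 m

Ray parameter p = sin 4.4° / 632 m/s = 1.2139e-04 s/m.
Layer 1: θ = 4.40°; offset = 25.8·tan 4.40° = 1.9852 m.
Layer 2: sin θ = p·837 = 0.1016 → θ = 5.83°; offset = 20.0·tan 5.83° = 2.0427 m.
Total horizontal offset = 4.0279 m.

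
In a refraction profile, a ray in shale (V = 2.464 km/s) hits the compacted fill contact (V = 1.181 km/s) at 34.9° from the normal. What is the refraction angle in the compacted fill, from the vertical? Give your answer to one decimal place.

15.9°

Snell's law: sin θ₂ = (V₂/V₁)·sin θ₁ = (1.181/2.464)·sin 34.9° = 0.2742.
θ₂ = sin⁻¹(0.2742) = 15.92° (from vertical).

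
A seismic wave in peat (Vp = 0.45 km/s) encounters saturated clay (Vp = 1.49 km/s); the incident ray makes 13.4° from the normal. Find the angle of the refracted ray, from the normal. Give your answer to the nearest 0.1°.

sin θ₁/V₁ = sin θ₂/V₂ ⇒ sin θ₂ = 1.49·sin 13.4°/0.45 = 1.49·0.2317/0.45 = 0.7673.
θ₂ = sin⁻¹(0.7673) = 50.12° (from vertical).

50.1°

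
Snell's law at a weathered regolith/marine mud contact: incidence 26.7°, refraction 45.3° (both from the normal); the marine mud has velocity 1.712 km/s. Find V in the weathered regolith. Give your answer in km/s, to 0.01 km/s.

1.08 km/s

Snell's law: sin 26.7°/V₁ = sin 45.3°/V₂.
V₁ = V₂·sin 26.7°/sin 45.3° = 1.712 × 0.6321 = 1.08 km/s.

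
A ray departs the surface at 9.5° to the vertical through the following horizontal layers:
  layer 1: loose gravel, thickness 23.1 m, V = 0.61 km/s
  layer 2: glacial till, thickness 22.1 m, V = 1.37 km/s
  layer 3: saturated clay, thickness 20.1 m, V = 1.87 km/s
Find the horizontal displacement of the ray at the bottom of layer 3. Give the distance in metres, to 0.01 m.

24.48 m

Apply Snell's law at each interface; in layer i the horizontal offset is hᵢ·tan θᵢ.
Layer 1: θ = 9.50°; offset = 23.1·tan 9.50° = 3.8656 m.
Layer 2: sin θ = 1.37·sin 9.5°/0.61 = 0.3707, θ = 21.76°; offset = 22.1·tan 21.76° = 8.8204 m.
Layer 3: sin θ = 1.87·sin 9.5°/0.61 = 0.5060, θ = 30.40°; offset = 20.1·tan 30.40° = 11.7905 m.
Total horizontal offset = 24.4765 m.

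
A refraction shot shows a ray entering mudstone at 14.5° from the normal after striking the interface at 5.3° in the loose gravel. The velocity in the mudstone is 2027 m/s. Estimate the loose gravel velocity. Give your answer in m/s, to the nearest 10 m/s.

750 m/s

Snell's law: sin 5.3°/V₁ = sin 14.5°/V₂.
V₁ = V₂·sin 5.3°/sin 14.5° = 2027 × 0.3689 = 747.80 m/s.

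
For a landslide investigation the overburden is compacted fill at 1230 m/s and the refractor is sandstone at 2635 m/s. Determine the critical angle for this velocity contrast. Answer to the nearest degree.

28°

Critical incidence: sin θ_c = V₁/V₂ = 1230/2635 = 0.4668.
θ_c = arcsin 0.4668 = 27.83°.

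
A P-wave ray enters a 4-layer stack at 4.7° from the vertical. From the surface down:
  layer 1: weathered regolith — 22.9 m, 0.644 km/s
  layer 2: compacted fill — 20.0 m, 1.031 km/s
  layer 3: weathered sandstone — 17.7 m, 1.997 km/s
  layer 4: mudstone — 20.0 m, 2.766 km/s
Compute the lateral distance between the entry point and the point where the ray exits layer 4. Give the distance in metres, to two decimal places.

16.70 m

p = sin θ₁/V₁ = sin 4.7°/0.644 = 1.2723e-01 s/km is conserved through the stack.
Layer 1: θ = 4.70°; offset = 22.9·tan 4.70° = 1.8827 m.
Layer 2: sin θ = p·1.031 = 0.1312 → θ = 7.54°; offset = 20.0·tan 7.54° = 2.6464 m.
Layer 3: sin θ = p·1.997 = 0.2541 → θ = 14.72°; offset = 17.7·tan 14.72° = 4.6499 m.
Layer 4: sin θ = p·2.766 = 0.3519 → θ = 20.61°; offset = 20.0·tan 20.61° = 7.5196 m.
Summing the layer offsets gives 16.6987 m.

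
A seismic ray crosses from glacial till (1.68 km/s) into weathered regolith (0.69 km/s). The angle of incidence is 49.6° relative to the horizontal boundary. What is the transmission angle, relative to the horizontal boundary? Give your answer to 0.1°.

Convert to the normal: θ₁ = 90° − 49.6° = 40.4°.
Snell's law: sin θ₂ = (V₂/V₁)·sin θ₁ = (0.69/1.68)·sin 40.4° = 0.2662.
θ₂ = sin⁻¹(0.2662) = 15.44° (from vertical).
From the interface: 90° − 15.44° = 74.56°.

74.6°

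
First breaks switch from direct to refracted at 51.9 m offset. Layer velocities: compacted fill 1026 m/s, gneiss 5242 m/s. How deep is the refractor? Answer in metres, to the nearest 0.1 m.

21.3 m

h = (x_cross/2)·√((V₂−V₁)/(V₂+V₁)).
(V₂−V₁)/(V₂+V₁) = (5242−1026)/(5242+1026) = 0.6726; √ = 0.8201.
h = (51.9/2)·0.8201 = 21.28 m.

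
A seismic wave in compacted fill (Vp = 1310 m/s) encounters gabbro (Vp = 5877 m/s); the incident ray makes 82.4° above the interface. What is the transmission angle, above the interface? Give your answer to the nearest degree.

54°

Convert to the normal: θ₁ = 90° − 82.4° = 7.6°.
sin θ₁/V₁ = sin θ₂/V₂ ⇒ sin θ₂ = 5877·sin 7.6°/1310 = 5877·0.1323/1310 = 0.5933.
θ₂ = arcsin 0.5933 = 36.39° from the normal.
From the interface: 90° − 36.39° = 53.61°.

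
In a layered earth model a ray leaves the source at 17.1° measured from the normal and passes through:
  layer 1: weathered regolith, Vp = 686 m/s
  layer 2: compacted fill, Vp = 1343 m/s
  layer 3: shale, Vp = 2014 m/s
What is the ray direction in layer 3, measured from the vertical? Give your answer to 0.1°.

59.7°

Snell's law across each interface conserves sin θ / V, so sin θ_3 = V_3·sin θ₁/V₁.
sin θ_3 = 2014 × sin 17.1° / 686 = 0.8633.
θ_3 = 59.68° from the vertical.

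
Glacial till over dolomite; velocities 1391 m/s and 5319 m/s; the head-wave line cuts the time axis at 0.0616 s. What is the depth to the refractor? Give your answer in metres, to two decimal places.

44.39 m

h = tᵢ·V₁·V₂ / (2·√(V₂²−V₁²)).
√(V₂²−V₁²) = √(5319² − 1391²) = 5133.9 m/s.
h = 0.0616 s × 1391 × 5319 / (2 × 5133.9) = 44.39 m.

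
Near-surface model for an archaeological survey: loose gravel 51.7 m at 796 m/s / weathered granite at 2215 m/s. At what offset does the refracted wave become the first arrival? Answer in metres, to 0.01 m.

x_cross = 2h·√((V₂+V₁)/(V₂−V₁)).
(V₂+V₁)/(V₂−V₁) = (2215+796)/(2215−796) = 2.1219; √ = 1.4567.
x_cross = 2·51.7·1.4567 = 150.62 m.

150.62 m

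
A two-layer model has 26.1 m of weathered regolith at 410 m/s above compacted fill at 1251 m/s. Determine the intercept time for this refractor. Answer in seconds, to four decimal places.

0.1203 s

tᵢ = 2h·√(V₂²−V₁²)/(V₁V₂).
√(V₂²−V₁²) = √(1251²−410²) = 1181.9 m/s.
tᵢ = 2·26.1·1181.9/(410·1251) = 0.12029 s.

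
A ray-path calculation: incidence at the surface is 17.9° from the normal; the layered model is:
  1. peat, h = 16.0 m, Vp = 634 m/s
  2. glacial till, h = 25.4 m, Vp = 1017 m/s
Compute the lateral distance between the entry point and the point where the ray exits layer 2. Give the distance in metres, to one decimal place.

Apply Snell's law at each interface; in layer i the horizontal offset is hᵢ·tan θᵢ.
Layer 1: θ = 17.90°; offset = 16.0·tan 17.90° = 5.168 m.
Layer 2: sin θ = 1017·sin 17.9°/634 = 0.4930, θ = 29.54°; offset = 25.4·tan 29.54° = 14.394 m.
Total horizontal offset = 19.562 m.

19.6 m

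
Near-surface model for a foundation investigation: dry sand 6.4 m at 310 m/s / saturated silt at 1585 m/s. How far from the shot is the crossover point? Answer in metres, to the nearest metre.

x_cross = 2h·√((V₂+V₁)/(V₂−V₁)).
(V₂+V₁)/(V₂−V₁) = (1585+310)/(1585−310) = 1.4863; √ = 1.2191.
x_cross = 2·6.4·1.2191 = 15.60 m.

16 m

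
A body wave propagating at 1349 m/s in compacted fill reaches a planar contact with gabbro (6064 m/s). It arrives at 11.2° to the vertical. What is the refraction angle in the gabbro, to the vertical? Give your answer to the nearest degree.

sin θ₁/V₁ = sin θ₂/V₂ ⇒ sin θ₂ = 6064·sin 11.2°/1349 = 6064·0.1942/1349 = 0.8731.
θ₂ = sin⁻¹(0.8731) = 60.82° (from vertical).

61°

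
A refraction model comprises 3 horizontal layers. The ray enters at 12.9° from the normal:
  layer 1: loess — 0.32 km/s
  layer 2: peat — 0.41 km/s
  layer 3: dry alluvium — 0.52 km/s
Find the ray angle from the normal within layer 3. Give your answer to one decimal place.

21.3°

Snell's law across each interface conserves sin θ / V, so sin θ_3 = V_3·sin θ₁/V₁.
sin θ_3 = 0.52 × sin 12.9° / 0.32 = 0.3628.
θ_3 = arcsin 0.3628 = 21.27°.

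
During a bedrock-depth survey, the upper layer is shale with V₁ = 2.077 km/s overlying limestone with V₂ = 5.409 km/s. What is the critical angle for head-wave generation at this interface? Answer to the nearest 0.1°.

At critical incidence the refracted ray runs along the interface (θ₂ = 90°), so sin θ_c = V₁/V₂.
θ_c = arcsin(2.077/5.409) = arcsin 0.3840 = 22.58°.

22.6°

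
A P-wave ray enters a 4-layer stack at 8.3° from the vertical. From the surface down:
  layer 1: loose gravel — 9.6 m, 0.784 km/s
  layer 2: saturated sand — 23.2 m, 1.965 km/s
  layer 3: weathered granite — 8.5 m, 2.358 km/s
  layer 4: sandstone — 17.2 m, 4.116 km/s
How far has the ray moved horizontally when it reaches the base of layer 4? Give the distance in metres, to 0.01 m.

34.48 m

Apply Snell's law at each interface; in layer i the horizontal offset is hᵢ·tan θᵢ.
Layer 1: θ = 8.30°; offset = 9.6·tan 8.30° = 1.4005 m.
Layer 2: sin θ = 1.965·sin 8.3°/0.784 = 0.3618, θ = 21.21°; offset = 23.2·tan 21.21° = 9.0040 m.
Layer 3: sin θ = 2.358·sin 8.3°/0.784 = 0.4342, θ = 25.73°; offset = 8.5·tan 25.73° = 4.0968 m.
Layer 4: sin θ = 4.116·sin 8.3°/0.784 = 0.7579, θ = 49.28°; offset = 17.2·tan 49.28° = 19.9805 m.
Σ offsets = 34.4817 m.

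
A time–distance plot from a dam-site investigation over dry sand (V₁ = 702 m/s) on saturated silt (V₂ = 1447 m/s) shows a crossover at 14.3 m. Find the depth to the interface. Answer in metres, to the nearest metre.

x_cross = 2h·√((V₂+V₁)/(V₂−V₁)) → h = x_cross / (2·√((V₂+V₁)/(V₂−V₁))).
√((V₂+V₁)/(V₂−V₁)) = √((1447+702)/(1447−702)) = 1.6984.
h = 14.3 / (2·1.6984) = 4.21 m.

4 m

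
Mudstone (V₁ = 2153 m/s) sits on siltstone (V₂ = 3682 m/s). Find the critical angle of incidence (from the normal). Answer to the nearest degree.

At critical incidence the refracted ray runs along the interface (θ₂ = 90°), so sin θ_c = V₁/V₂.
θ_c = arcsin(2153/3682) = arcsin 0.5847 = 35.78°.

36°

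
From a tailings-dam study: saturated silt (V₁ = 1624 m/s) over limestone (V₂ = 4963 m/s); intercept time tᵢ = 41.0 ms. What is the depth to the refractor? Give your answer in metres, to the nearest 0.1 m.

35.2 m

h = tᵢ·V₁·V₂ / (2·√(V₂²−V₁²)).
√(V₂²−V₁²) = √(4963² − 1624²) = 4689.8 m/s.
h = 0.041 s × 1624 × 4963 / (2 × 4689.8) = 35.23 m.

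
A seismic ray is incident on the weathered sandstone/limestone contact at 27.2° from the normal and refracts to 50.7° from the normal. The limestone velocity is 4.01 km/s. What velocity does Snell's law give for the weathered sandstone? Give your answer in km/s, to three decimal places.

2.369 km/s

Snell's law: sin 27.2°/V₁ = sin 50.7°/V₂.
V₁ = V₂·sin 27.2°/sin 50.7° = 4.01 × 0.5907 = 2.369 km/s.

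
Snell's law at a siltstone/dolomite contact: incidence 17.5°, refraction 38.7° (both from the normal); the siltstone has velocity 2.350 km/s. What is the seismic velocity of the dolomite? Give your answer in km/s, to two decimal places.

4.89 km/s

Snell's law: sin 17.5°/V₁ = sin 38.7°/V₂.
V₂ = V₁·sin 38.7°/sin 17.5° = 2.350 × 2.0793 = 4.89 km/s.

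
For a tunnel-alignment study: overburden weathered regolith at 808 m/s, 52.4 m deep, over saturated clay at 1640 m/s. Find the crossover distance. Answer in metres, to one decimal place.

θ_c = arcsin(808/1640) = 29.52°, so cos θ_c = 0.8702 and tᵢ = 2h cos θ_c/V₁ = 0.1129 s.
At crossover x/V₁ = x/V₂ + tᵢ ⇒ x = tᵢ/(1/V₁ − 1/V₂) = 0.11287/(1.2376e-03 − 6.0976e-04) = 179.77 m.

179.8 m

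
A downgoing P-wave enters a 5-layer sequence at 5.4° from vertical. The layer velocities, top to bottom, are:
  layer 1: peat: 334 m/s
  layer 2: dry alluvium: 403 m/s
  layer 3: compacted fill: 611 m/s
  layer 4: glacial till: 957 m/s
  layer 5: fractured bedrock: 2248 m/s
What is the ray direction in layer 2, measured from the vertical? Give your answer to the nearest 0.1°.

Ray parameter p = sin 5.4° / 334 = 2.8176e-04 s/m.
sin θ_2 = p·V_2 = 2.8176e-04 × 403 = 0.1135.
θ_2 = 6.52° from the vertical.

6.5°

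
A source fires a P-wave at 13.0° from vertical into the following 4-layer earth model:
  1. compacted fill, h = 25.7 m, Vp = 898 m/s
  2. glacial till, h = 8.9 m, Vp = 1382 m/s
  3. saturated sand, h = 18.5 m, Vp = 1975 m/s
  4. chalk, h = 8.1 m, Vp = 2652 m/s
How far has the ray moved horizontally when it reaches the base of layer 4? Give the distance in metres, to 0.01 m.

26.95 m

Ray parameter p = sin 13.0° / 898 m/s = 2.5050e-04 s/m.
Layer 1: θ = 13.00°; offset = 25.7·tan 13.00° = 5.9333 m.
Layer 2: sin θ = p·1382 = 0.3462 → θ = 20.25°; offset = 8.9·tan 20.25° = 3.2842 m.
Layer 3: sin θ = p·1975 = 0.4947 → θ = 29.65°; offset = 18.5·tan 29.65° = 10.5320 m.
Layer 4: sin θ = p·2652 = 0.6643 → θ = 41.63°; offset = 8.1·tan 41.63° = 7.1994 m.
Σ offsets = 26.9489 m.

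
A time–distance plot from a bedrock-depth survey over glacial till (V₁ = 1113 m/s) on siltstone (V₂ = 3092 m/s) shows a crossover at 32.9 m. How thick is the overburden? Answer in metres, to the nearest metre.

x_cross = 2h·√((V₂+V₁)/(V₂−V₁)) → h = x_cross / (2·√((V₂+V₁)/(V₂−V₁))).
√((V₂+V₁)/(V₂−V₁)) = √((3092+1113)/(3092−1113)) = 1.4577.
h = 32.9 / (2·1.4577) = 11.29 m.

11 m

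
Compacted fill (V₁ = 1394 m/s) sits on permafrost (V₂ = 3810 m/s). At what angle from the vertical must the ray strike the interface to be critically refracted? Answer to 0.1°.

21.5°

Critical incidence: sin θ_c = V₁/V₂ = 1394/3810 = 0.3659.
θ_c = arcsin 0.3659 = 21.46°.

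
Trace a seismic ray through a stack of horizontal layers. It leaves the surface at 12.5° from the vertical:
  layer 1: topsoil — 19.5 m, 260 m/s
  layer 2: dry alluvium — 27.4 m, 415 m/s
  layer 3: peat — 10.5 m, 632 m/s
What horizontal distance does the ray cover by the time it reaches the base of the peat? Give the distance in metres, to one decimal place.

Ray parameter p = sin 12.5° / 260 m/s = 8.3246e-04 s/m.
Layer 1: θ = 12.50°; offset = 19.5·tan 12.50° = 4.323 m.
Layer 2: sin θ = p·415 = 0.3455 → θ = 20.21°; offset = 27.4·tan 20.21° = 10.087 m.
Layer 3: sin θ = p·632 = 0.5261 → θ = 31.74°; offset = 10.5·tan 31.74° = 6.496 m.
Σ offsets = 20.906 m.

20.9 m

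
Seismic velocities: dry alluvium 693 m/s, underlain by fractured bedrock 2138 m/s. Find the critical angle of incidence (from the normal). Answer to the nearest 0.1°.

At critical incidence the refracted ray runs along the interface (θ₂ = 90°), so sin θ_c = V₁/V₂.
θ_c = arcsin(693/2138) = arcsin 0.3241 = 18.91°.

18.9°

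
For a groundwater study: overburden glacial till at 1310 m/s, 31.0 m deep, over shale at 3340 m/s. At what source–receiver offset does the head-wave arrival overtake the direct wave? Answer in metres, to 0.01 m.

93.84 m

x_cross = 2h·√((V₂+V₁)/(V₂−V₁)).
(V₂+V₁)/(V₂−V₁) = (3340+1310)/(3340−1310) = 2.2906; √ = 1.5135.
x_cross = 2·31.0·1.5135 = 93.84 m.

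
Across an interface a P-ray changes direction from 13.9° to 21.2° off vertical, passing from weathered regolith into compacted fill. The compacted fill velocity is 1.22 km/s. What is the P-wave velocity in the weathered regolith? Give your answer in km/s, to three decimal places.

0.810 km/s

Snell's law: sin 13.9°/V₁ = sin 21.2°/V₂.
V₁ = V₂·sin 13.9°/sin 21.2° = 1.22 × 0.6643 = 0.810 km/s.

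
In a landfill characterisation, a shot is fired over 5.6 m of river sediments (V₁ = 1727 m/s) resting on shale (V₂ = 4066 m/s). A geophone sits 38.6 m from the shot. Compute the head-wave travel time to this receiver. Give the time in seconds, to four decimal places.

t = x/V₂ + 2h·√(V₂²−V₁²)/(V₁V₂).
√(V₂²−V₁²) = √(4066²−1727²) = 3681.0 m/s; delay term = 2·5.6·3681.0/(1727·4066) = 0.00587 s.
t = 38.6/4066 + 0.00587 = 0.01536 s.

0.0154 s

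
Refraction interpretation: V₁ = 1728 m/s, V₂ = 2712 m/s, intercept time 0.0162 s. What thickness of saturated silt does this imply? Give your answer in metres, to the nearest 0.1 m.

θ_c = arcsin(1728/2712) = 39.58°; cos θ_c = 0.7707.
tᵢ = 2h cos θ_c/V₁ ⇒ h = tᵢ·V₁/(2 cos θ_c) = 0.0162·1728/(2·0.7707) = 18.16 m.

18.2 m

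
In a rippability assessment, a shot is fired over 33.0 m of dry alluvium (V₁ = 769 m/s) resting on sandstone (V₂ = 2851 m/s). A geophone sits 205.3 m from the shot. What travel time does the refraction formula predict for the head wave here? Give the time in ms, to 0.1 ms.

154.7 ms

t = x/V₂ + 2h·√(V₂²−V₁²)/(V₁V₂).
√(V₂²−V₁²) = √(2851²−769²) = 2745.3 m/s; delay term = 2·33.0·2745.3/(769·2851) = 0.08264 s.
t = 205.3/2851 + 0.08264 = 0.15465 s.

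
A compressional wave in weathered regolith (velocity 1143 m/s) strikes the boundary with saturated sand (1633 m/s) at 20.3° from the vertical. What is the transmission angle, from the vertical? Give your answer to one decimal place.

Snell's law: sin θ₂ = (V₂/V₁)·sin θ₁ = (1633/1143)·sin 20.3° = 0.4957.
θ₂ = sin⁻¹(0.4957) = 29.71° (from vertical).

29.7°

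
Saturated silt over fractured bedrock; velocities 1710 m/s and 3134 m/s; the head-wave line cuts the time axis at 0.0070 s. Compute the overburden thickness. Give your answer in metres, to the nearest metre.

θ_c = arcsin(1710/3134) = 33.07°; cos θ_c = 0.8380.
tᵢ = 2h cos θ_c/V₁ ⇒ h = tᵢ·V₁/(2 cos θ_c) = 0.007·1710/(2·0.8380) = 7.14 m.

7 m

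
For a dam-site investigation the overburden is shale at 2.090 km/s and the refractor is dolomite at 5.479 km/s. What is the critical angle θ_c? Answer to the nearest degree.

22°

At critical incidence the refracted ray runs along the interface (θ₂ = 90°), so sin θ_c = V₁/V₂.
θ_c = arcsin(2.090/5.479) = arcsin 0.3815 = 22.42°.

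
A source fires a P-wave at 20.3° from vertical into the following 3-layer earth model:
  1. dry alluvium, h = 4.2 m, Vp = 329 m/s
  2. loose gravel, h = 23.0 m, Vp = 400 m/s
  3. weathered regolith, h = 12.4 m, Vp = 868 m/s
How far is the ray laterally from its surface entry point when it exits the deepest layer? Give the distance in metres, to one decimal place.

40.4 m

Apply Snell's law at each interface; in layer i the horizontal offset is hᵢ·tan θᵢ.
Layer 1: θ = 20.30°; offset = 4.2·tan 20.30° = 1.554 m.
Layer 2: sin θ = 400·sin 20.3°/329 = 0.4218, θ = 24.95°; offset = 23.0·tan 24.95° = 10.700 m.
Layer 3: sin θ = 868·sin 20.3°/329 = 0.9153, θ = 66.25°; offset = 12.4·tan 66.25° = 28.183 m.
Summing the layer offsets gives 40.436 m.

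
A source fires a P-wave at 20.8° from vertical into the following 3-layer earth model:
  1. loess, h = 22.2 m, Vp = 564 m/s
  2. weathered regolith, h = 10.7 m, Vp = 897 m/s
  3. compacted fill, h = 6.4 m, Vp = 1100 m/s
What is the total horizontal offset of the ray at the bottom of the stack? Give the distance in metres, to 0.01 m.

21.90 m

Ray parameter p = sin 20.8° / 564 m/s = 6.2962e-04 s/m.
Layer 1: θ = 20.80°; offset = 22.2·tan 20.80° = 8.4330 m.
Layer 2: sin θ = p·897 = 0.5648 → θ = 34.39°; offset = 10.7·tan 34.39° = 7.3227 m.
Layer 3: sin θ = p·1100 = 0.6926 → θ = 43.84°; offset = 6.4·tan 43.84° = 6.1449 m.
Σ offsets = 21.9006 m.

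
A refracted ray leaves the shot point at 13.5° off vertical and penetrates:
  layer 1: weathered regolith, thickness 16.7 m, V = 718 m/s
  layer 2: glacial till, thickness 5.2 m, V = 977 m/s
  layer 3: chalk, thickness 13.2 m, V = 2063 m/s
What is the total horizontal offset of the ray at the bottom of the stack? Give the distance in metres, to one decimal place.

Ray parameter p = sin 13.5° / 718 m/s = 3.2513e-04 s/m.
Layer 1: θ = 13.50°; offset = 16.7·tan 13.50° = 4.009 m.
Layer 2: sin θ = p·977 = 0.3177 → θ = 18.52°; offset = 5.2·tan 18.52° = 1.742 m.
Layer 3: sin θ = p·2063 = 0.6707 → θ = 42.12°; offset = 13.2·tan 42.12° = 11.938 m.
Total horizontal offset = 17.689 m.

17.7 m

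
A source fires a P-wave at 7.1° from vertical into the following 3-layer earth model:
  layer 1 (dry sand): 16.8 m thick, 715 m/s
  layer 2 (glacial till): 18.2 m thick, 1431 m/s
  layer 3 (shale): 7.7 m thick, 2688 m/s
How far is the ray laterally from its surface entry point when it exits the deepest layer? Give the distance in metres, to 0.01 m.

Ray parameter p = sin 7.1° / 715 m/s = 1.7287e-04 s/m.
Layer 1: θ = 7.10°; offset = 16.8·tan 7.10° = 2.0926 m.
Layer 2: sin θ = p·1431 = 0.2474 → θ = 14.32°; offset = 18.2·tan 14.32° = 4.6467 m.
Layer 3: sin θ = p·2688 = 0.4647 → θ = 27.69°; offset = 7.7·tan 27.69° = 4.0407 m.
Σ offsets = 10.7799 m.

10.78 m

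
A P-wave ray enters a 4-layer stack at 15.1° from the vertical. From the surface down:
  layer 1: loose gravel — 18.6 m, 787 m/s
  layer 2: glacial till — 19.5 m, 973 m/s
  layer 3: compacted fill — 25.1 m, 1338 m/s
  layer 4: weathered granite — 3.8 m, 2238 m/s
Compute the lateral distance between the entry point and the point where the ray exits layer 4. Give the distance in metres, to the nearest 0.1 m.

p = sin θ₁/V₁ = sin 15.1°/787 = 3.3101e-04 s/m is conserved through the stack.
Layer 1: θ = 15.10°; offset = 18.6·tan 15.10° = 5.019 m.
Layer 2: sin θ = p·973 = 0.3221 → θ = 18.79°; offset = 19.5·tan 18.79° = 6.634 m.
Layer 3: sin θ = p·1338 = 0.4429 → θ = 26.29°; offset = 25.1·tan 26.29° = 12.399 m.
Layer 4: sin θ = p·2238 = 0.7408 → θ = 47.80°; offset = 3.8·tan 47.80° = 4.191 m.
Σ offsets = 28.242 m.

28.2 m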